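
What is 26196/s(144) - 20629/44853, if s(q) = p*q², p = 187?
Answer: -2189352815/4831206336 ≈ -0.45317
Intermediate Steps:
s(q) = 187*q²
26196/s(144) - 20629/44853 = 26196/((187*144²)) - 20629/44853 = 26196/((187*20736)) - 20629*1/44853 = 26196/3877632 - 20629/44853 = 26196*(1/3877632) - 20629/44853 = 2183/323136 - 20629/44853 = -2189352815/4831206336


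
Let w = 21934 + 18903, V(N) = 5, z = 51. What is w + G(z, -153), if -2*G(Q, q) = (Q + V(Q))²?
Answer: 39269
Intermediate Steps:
G(Q, q) = -(5 + Q)²/2 (G(Q, q) = -(Q + 5)²/2 = -(5 + Q)²/2)
w = 40837
w + G(z, -153) = 40837 - (5 + 51)²/2 = 40837 - ½*56² = 40837 - ½*3136 = 40837 - 1568 = 39269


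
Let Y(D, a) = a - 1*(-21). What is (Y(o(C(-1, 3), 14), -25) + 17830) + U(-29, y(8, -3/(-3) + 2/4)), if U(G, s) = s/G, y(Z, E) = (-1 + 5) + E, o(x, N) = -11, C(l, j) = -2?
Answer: 1033897/58 ≈ 17826.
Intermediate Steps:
Y(D, a) = 21 + a (Y(D, a) = a + 21 = 21 + a)
y(Z, E) = 4 + E
(Y(o(C(-1, 3), 14), -25) + 17830) + U(-29, y(8, -3/(-3) + 2/4)) = ((21 - 25) + 17830) + (4 + (-3/(-3) + 2/4))/(-29) = (-4 + 17830) + (4 + (-3*(-⅓) + 2*(¼)))*(-1/29) = 17826 + (4 + (1 + ½))*(-1/29) = 17826 + (4 + 3/2)*(-1/29) = 17826 + (11/2)*(-1/29) = 17826 - 11/58 = 1033897/58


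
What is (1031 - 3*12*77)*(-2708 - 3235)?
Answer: 10346763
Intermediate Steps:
(1031 - 3*12*77)*(-2708 - 3235) = (1031 - 36*77)*(-5943) = (1031 - 2772)*(-5943) = -1741*(-5943) = 10346763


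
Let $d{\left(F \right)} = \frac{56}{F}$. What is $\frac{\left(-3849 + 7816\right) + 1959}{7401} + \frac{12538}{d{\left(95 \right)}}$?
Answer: $\frac{4407868483}{207228} \approx 21271.0$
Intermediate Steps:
$\frac{\left(-3849 + 7816\right) + 1959}{7401} + \frac{12538}{d{\left(95 \right)}} = \frac{\left(-3849 + 7816\right) + 1959}{7401} + \frac{12538}{56 \cdot \frac{1}{95}} = \left(3967 + 1959\right) \frac{1}{7401} + \frac{12538}{56 \cdot \frac{1}{95}} = 5926 \cdot \frac{1}{7401} + \frac{12538}{\frac{56}{95}} = \frac{5926}{7401} + 12538 \cdot \frac{95}{56} = \frac{5926}{7401} + \frac{595555}{28} = \frac{4407868483}{207228}$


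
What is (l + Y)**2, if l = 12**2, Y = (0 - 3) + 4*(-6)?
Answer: 13689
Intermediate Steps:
Y = -27 (Y = -3 - 24 = -27)
l = 144
(l + Y)**2 = (144 - 27)**2 = 117**2 = 13689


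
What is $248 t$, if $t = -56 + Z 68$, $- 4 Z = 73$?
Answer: $-321656$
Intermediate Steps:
$Z = - \frac{73}{4}$ ($Z = \left(- \frac{1}{4}\right) 73 = - \frac{73}{4} \approx -18.25$)
$t = -1297$ ($t = -56 - 1241 = -1297$)
$248 t = 248 \left(-1297\right) = -321656$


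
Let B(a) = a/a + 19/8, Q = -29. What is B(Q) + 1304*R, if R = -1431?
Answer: -14928165/8 ≈ -1.8660e+6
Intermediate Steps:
B(a) = 27/8 (B(a) = 1 + 19*(⅛) = 1 + 19/8 = 27/8)
B(Q) + 1304*R = 27/8 + 1304*(-1431) = 27/8 - 1866024 = -14928165/8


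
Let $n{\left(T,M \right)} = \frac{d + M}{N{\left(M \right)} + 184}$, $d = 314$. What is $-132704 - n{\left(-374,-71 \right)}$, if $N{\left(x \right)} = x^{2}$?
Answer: $- \frac{693378643}{5225} \approx -1.327 \cdot 10^{5}$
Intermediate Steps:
$n{\left(T,M \right)} = \frac{314 + M}{184 + M^{2}}$ ($n{\left(T,M \right)} = \frac{314 + M}{M^{2} + 184} = \frac{314 + M}{184 + M^{2}}$)
$-132704 - n{\left(-374,-71 \right)} = -132704 - \frac{314 - 71}{184 + \left(-71\right)^{2}} = -132704 - \frac{1}{184 + 5041} \cdot 243 = -132704 - \frac{1}{5225} \cdot 243 = -132704 - \frac{243}{5225} = - \frac{693378643}{5225}$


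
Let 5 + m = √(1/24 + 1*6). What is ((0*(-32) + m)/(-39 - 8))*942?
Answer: 4710/47 - 157*√870/94 ≈ 50.949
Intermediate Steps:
m = -5 + √870/12 (m = -5 + √(1/24 + 1*6) = -5 + √(1/24 + 6) = -5 + √(145/24) = -5 + √870/12 ≈ -2.5420)
((0*(-32) + m)/(-39 - 8))*942 = ((0*(-32) + (-5 + √870/12))/(-39 - 8))*942 = ((0 + (-5 + √870/12))/(-47))*942 = ((-5 + √870/12)*(-1/47))*942 = (5/47 - √870/564)*942 = 4710/47 - 157*√870/94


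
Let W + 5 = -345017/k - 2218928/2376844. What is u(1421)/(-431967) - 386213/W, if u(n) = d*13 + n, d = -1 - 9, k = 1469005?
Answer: 16180758997669585390167/258432015326418086 ≈ 62611.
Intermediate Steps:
d = -10
W = -5384411628522/872898930055 (W = -5 + (-345017/1469005 - 2218928/2376844) = -5 + (-345017*1/1469005 - 2218928*1/2376844) = -5 + (-345017/1469005 - 554732/594211) = -5 - 1019916978247/872898930055 = -5384411628522/872898930055 ≈ -6.1684)
u(n) = -130 + n (u(n) = -10*13 + n = -130 + n)
u(1421)/(-431967) - 386213/W = (-130 + 1421)/(-431967) - 386213/(-5384411628522/872898930055) = 1291*(-1/431967) - 386213*(-872898930055/5384411628522) = -1291/431967 + 337124914473331715/5384411628522 = 16180758997669585390167/258432015326418086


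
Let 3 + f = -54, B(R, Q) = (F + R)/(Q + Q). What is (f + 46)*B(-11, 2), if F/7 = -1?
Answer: 99/2 ≈ 49.500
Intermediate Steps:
F = -7 (F = 7*(-1) = -7)
B(R, Q) = (-7 + R)/(2*Q) (B(R, Q) = (-7 + R)/(Q + Q) = (-7 + R)/((2*Q)) = (-7 + R)*(1/(2*Q)) = (-7 + R)/(2*Q))
f = -57 (f = -3 - 54 = -57)
(f + 46)*B(-11, 2) = (-57 + 46)*((½)*(-7 - 11)/2) = -11*(-18)/(2*2) = -11*(-9/2) = 99/2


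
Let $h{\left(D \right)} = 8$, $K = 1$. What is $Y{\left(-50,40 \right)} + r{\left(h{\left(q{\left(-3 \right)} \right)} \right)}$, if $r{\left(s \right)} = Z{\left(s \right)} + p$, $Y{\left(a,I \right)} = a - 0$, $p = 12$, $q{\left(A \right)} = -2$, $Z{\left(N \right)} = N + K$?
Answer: $-29$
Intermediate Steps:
$Z{\left(N \right)} = 1 + N$ ($Z{\left(N \right)} = N + 1 = 1 + N$)
$Y{\left(a,I \right)} = a$ ($Y{\left(a,I \right)} = a + 0 = a$)
$r{\left(s \right)} = 13 + s$ ($r{\left(s \right)} = \left(1 + s\right) + 12 = 13 + s$)
$Y{\left(-50,40 \right)} + r{\left(h{\left(q{\left(-3 \right)} \right)} \right)} = -50 + \left(13 + 8\right) = -50 + 21 = -29$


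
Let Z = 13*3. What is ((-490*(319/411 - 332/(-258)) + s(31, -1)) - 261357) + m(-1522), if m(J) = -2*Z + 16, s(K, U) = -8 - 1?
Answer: -1546027318/5891 ≈ -2.6244e+5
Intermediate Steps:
s(K, U) = -9
Z = 39
m(J) = -62 (m(J) = -2*39 + 16 = -78 + 16 = -62)
((-490*(319/411 - 332/(-258)) + s(31, -1)) - 261357) + m(-1522) = ((-490*(319/411 - 332/(-258)) - 9) - 261357) - 62 = ((-490*(319*(1/411) - 332*(-1/258)) - 9) - 261357) - 62 = ((-490*(319/411 + 166/129) - 9) - 261357) - 62 = ((-490*12153/5891 - 9) - 261357) - 62 = ((-5954970/5891 - 9) - 261357) - 62 = (-6007989/5891 - 261357) - 62 = -1545662076/5891 - 62 = -1546027318/5891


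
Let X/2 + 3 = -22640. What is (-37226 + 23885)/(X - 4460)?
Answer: 4447/16582 ≈ 0.26818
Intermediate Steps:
X = -45286 (X = -6 + 2*(-22640) = -6 - 45280 = -45286)
(-37226 + 23885)/(X - 4460) = (-37226 + 23885)/(-45286 - 4460) = -13341/(-49746) = -13341*(-1/49746) = 4447/16582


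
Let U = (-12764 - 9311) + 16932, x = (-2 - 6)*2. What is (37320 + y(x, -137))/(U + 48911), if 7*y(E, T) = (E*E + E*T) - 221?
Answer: 263467/306376 ≈ 0.85995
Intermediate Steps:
x = -16 (x = -8*2 = -16)
U = -5143 (U = -22075 + 16932 = -5143)
y(E, T) = -221/7 + E²/7 + E*T/7 (y(E, T) = ((E*E + E*T) - 221)/7 = ((E² + E*T) - 221)/7 = (-221 + E² + E*T)/7 = -221/7 + E²/7 + E*T/7)
(37320 + y(x, -137))/(U + 48911) = (37320 + (-221/7 + (⅐)*(-16)² + (⅐)*(-16)*(-137)))/(-5143 + 48911) = (37320 + (-221/7 + (⅐)*256 + 2192/7))/43768 = (37320 + (-221/7 + 256/7 + 2192/7))*(1/43768) = (37320 + 2227/7)*(1/43768) = (263467/7)*(1/43768) = 263467/306376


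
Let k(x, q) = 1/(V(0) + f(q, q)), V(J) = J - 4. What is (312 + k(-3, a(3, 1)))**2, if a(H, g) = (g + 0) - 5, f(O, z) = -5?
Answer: 7879249/81 ≈ 97275.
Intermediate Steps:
V(J) = -4 + J
a(H, g) = -5 + g (a(H, g) = g - 5 = -5 + g)
k(x, q) = -1/9 (k(x, q) = 1/((-4 + 0) - 5) = 1/(-4 - 5) = 1/(-9) = -1/9)
(312 + k(-3, a(3, 1)))**2 = (312 - 1/9)**2 = (2807/9)**2 = 7879249/81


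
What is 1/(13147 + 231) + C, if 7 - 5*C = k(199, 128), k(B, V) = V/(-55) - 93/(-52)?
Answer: 144228679/95652700 ≈ 1.5078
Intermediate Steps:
k(B, V) = 93/52 - V/55 (k(B, V) = V*(-1/55) - 93*(-1/52) = -V/55 + 93/52 = 93/52 - V/55)
C = 21561/14300 (C = 7/5 - (93/52 - 1/55*128)/5 = 7/5 - (93/52 - 128/55)/5 = 7/5 - ⅕*(-1541/2860) = 7/5 + 1541/14300 = 21561/14300 ≈ 1.5078)
1/(13147 + 231) + C = 1/(13147 + 231) + 21561/14300 = 1/13378 + 21561/14300 = 144228679/95652700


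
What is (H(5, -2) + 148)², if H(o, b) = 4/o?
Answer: 553536/25 ≈ 22141.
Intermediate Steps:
(H(5, -2) + 148)² = (4/5 + 148)² = (4*(⅕) + 148)² = (⅘ + 148)² = (744/5)² = 553536/25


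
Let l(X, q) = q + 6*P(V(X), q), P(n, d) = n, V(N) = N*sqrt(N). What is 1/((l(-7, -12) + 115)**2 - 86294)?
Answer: I/(-88033*I + 8652*sqrt(7)) ≈ -1.064e-5 + 2.7667e-6*I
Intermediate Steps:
V(N) = N**(3/2)
l(X, q) = q + 6*X**(3/2)
1/((l(-7, -12) + 115)**2 - 86294) = 1/(((-12 + 6*(-7)**(3/2)) + 115)**2 - 86294) = 1/(((-12 + 6*(-7*I*sqrt(7))) + 115)**2 - 86294) = 1/(((-12 - 42*I*sqrt(7)) + 115)**2 - 86294) = 1/((103 - 42*I*sqrt(7))**2 - 86294) = 1/(-86294 + (103 - 42*I*sqrt(7))**2)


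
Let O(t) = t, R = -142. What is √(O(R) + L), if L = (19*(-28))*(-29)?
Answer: √15286 ≈ 123.64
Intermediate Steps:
L = 15428 (L = -532*(-29) = 15428)
√(O(R) + L) = √(-142 + 15428) = √15286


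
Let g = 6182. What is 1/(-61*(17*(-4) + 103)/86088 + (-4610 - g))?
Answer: -86088/929063831 ≈ -9.2661e-5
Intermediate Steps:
1/(-61*(17*(-4) + 103)/86088 + (-4610 - g)) = 1/(-61*(17*(-4) + 103)/86088 + (-4610 - 1*6182)) = 1/(-61*(-68 + 103)*(1/86088) + (-4610 - 6182)) = 1/(-61*35*(1/86088) - 10792) = 1/(-2135*1/86088 - 10792) = 1/(-2135/86088 - 10792) = 1/(-929063831/86088) = -86088/929063831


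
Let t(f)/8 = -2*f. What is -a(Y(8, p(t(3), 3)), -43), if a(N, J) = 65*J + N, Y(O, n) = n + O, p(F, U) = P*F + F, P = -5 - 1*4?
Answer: 2403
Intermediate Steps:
P = -9 (P = -5 - 4 = -9)
t(f) = -16*f (t(f) = 8*(-2*f) = -16*f)
p(F, U) = -8*F (p(F, U) = -9*F + F = -8*F)
Y(O, n) = O + n
a(N, J) = N + 65*J
-a(Y(8, p(t(3), 3)), -43) = -((8 - (-128)*3) + 65*(-43)) = -((8 - 8*(-48)) - 2795) = -((8 + 384) - 2795) = -(392 - 2795) = -1*(-2403) = 2403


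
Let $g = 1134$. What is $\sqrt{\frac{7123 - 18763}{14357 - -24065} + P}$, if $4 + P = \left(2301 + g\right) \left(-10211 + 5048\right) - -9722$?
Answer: $\frac{i \sqrt{6541702311224447}}{19211} \approx 4210.1 i$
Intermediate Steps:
$P = -17725187$ ($P = -4 + \left(\left(2301 + 1134\right) \left(-10211 + 5048\right) - -9722\right) = -4 + \left(3435 \left(-5163\right) + 9722\right) = -4 + \left(-17734905 + 9722\right) = -4 - 17725183 = -17725187$)
$\sqrt{\frac{7123 - 18763}{14357 - -24065} + P} = \sqrt{\frac{7123 - 18763}{14357 - -24065} - 17725187} = \sqrt{- \frac{11640}{14357 + 24065} - 17725187} = \sqrt{- \frac{11640}{38422} - 17725187} = \sqrt{\left(-11640\right) \frac{1}{38422} - 17725187} = \sqrt{- \frac{5820}{19211} - 17725187} = \sqrt{- \frac{340518573277}{19211}} = \frac{i \sqrt{6541702311224447}}{19211}$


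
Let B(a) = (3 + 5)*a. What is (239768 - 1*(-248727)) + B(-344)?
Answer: 485743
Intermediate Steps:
B(a) = 8*a
(239768 - 1*(-248727)) + B(-344) = (239768 - 1*(-248727)) + 8*(-344) = (239768 + 248727) - 2752 = 488495 - 2752 = 485743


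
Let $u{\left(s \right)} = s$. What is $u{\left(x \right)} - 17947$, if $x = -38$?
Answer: $-17985$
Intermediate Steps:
$u{\left(x \right)} - 17947 = -38 - 17947 = -17985$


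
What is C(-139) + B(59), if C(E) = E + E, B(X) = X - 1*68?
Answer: -287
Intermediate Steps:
B(X) = -68 + X (B(X) = X - 68 = -68 + X)
C(E) = 2*E
C(-139) + B(59) = 2*(-139) + (-68 + 59) = -278 - 9 = -287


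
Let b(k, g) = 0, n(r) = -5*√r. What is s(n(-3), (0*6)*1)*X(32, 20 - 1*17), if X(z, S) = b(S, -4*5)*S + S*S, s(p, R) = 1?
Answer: 9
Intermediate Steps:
X(z, S) = S² (X(z, S) = 0*S + S*S = 0 + S² = S²)
s(n(-3), (0*6)*1)*X(32, 20 - 1*17) = 1*(20 - 1*17)² = 1*(20 - 17)² = 1*3² = 1*9 = 9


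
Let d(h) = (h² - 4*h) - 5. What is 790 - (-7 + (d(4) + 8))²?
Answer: 774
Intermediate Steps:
d(h) = -5 + h² - 4*h
790 - (-7 + (d(4) + 8))² = 790 - (-7 + ((-5 + 4² - 4*4) + 8))² = 790 - (-7 + ((-5 + 16 - 16) + 8))² = 790 - (-7 + (-5 + 8))² = 790 - (-7 + 3)² = 790 - 1*(-4)² = 790 - 1*16 = 790 - 16 = 774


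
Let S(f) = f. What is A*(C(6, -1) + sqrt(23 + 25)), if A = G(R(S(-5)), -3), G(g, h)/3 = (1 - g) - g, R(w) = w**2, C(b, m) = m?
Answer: 147 - 588*sqrt(3) ≈ -871.45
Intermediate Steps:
G(g, h) = 3 - 6*g (G(g, h) = 3*((1 - g) - g) = 3*(1 - 2*g) = 3 - 6*g)
A = -147 (A = 3 - 6*(-5)**2 = 3 - 6*25 = 3 - 150 = -147)
A*(C(6, -1) + sqrt(23 + 25)) = -147*(-1 + sqrt(23 + 25)) = -147*(-1 + sqrt(48)) = -147*(-1 + 4*sqrt(3)) = 147 - 588*sqrt(3)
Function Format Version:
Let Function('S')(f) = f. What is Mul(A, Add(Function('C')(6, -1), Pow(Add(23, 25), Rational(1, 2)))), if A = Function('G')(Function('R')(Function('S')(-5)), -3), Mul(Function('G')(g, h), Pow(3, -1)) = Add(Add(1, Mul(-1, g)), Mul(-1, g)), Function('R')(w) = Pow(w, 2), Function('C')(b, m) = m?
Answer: Add(147, Mul(-588, Pow(3, Rational(1, 2)))) ≈ -871.45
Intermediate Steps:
Function('G')(g, h) = Add(3, Mul(-6, g)) (Function('G')(g, h) = Mul(3, Add(Add(1, Mul(-1, g)), Mul(-1, g))) = Mul(3, Add(1, Mul(-2, g))) = Add(3, Mul(-6, g)))
A = -147 (A = Add(3, Mul(-6, Pow(-5, 2))) = Add(3, Mul(-6, 25)) = Add(3, -150) = -147)
Mul(A, Add(Function('C')(6, -1), Pow(Add(23, 25), Rational(1, 2)))) = Mul(-147, Add(-1, Pow(Add(23, 25), Rational(1, 2)))) = Mul(-147, Add(-1, Pow(48, Rational(1, 2)))) = Mul(-147, Add(-1, Mul(4, Pow(3, Rational(1, 2))))) = Add(147, Mul(-588, Pow(3, Rational(1, 2))))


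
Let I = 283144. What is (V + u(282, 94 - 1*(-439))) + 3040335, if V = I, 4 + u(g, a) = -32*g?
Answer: 3314451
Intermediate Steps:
u(g, a) = -4 - 32*g
V = 283144
(V + u(282, 94 - 1*(-439))) + 3040335 = (283144 + (-4 - 32*282)) + 3040335 = (283144 + (-4 - 9024)) + 3040335 = (283144 - 9028) + 3040335 = 274116 + 3040335 = 3314451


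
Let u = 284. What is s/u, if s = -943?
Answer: -943/284 ≈ -3.3204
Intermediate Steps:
s/u = -943/284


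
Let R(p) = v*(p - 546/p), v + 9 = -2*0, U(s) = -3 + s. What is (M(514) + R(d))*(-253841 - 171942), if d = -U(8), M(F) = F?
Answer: 902234177/5 ≈ 1.8045e+8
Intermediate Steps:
d = -5 (d = -(-3 + 8) = -1*5 = -5)
v = -9 (v = -9 - 2*0 = -9 + 0 = -9)
R(p) = -9*p + 4914/p (R(p) = -9*(p - 546/p) = -9*p + 4914/p)
(M(514) + R(d))*(-253841 - 171942) = (514 + (-9*(-5) + 4914/(-5)))*(-253841 - 171942) = (514 + (45 + 4914*(-⅕)))*(-425783) = (514 + (45 - 4914/5))*(-425783) = (514 - 4689/5)*(-425783) = -2119/5*(-425783) = 902234177/5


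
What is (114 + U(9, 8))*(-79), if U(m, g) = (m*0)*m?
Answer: -9006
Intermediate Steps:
U(m, g) = 0 (U(m, g) = 0*m = 0)
(114 + U(9, 8))*(-79) = (114 + 0)*(-79) = 114*(-79) = -9006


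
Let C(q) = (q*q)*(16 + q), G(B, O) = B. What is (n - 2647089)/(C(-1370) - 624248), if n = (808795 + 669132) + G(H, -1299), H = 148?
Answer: 83501/181567632 ≈ 0.00045989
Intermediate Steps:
n = 1478075 (n = (808795 + 669132) + 148 = 1477927 + 148 = 1478075)
C(q) = q**2*(16 + q)
(n - 2647089)/(C(-1370) - 624248) = (1478075 - 2647089)/((-1370)**2*(16 - 1370) - 624248) = -1169014/(1876900*(-1354) - 624248) = -1169014/(-2541322600 - 624248) = -1169014/(-2541946848) = -1169014*(-1/2541946848) = 83501/181567632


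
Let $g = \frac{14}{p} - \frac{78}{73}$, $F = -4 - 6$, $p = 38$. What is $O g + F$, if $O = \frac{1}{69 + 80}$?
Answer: $- \frac{2067601}{206663} \approx -10.005$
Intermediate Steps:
$F = -10$ ($F = -4 - 6 = -10$)
$g = - \frac{971}{1387}$ ($g = \frac{14}{38} - \frac{78}{73} = 14 \cdot \frac{1}{38} - \frac{78}{73} = \frac{7}{19} - \frac{78}{73} = - \frac{971}{1387} \approx -0.70007$)
$O = \frac{1}{149} \approx 0.0067114$
$O g + F = \frac{1}{149} \left(- \frac{971}{1387}\right) - 10 = - \frac{971}{206663} - 10 = - \frac{2067601}{206663}$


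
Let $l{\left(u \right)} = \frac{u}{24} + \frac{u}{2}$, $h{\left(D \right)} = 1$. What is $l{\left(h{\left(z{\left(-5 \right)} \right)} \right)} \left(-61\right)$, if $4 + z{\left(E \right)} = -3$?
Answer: $- \frac{793}{24} \approx -33.042$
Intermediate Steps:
$z{\left(E \right)} = -7$ ($z{\left(E \right)} = -4 - 3 = -7$)
$l{\left(u \right)} = \frac{13 u}{24}$ ($l{\left(u \right)} = u \frac{1}{24} + u \frac{1}{2} = \frac{u}{24} + \frac{u}{2} = \frac{13 u}{24}$)
$l{\left(h{\left(z{\left(-5 \right)} \right)} \right)} \left(-61\right) = \frac{13}{24} \cdot 1 \left(-61\right) = \frac{13}{24} \left(-61\right) = - \frac{793}{24}$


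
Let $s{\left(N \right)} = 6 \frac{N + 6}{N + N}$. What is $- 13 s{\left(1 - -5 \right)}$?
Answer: $-78$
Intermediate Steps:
$s{\left(N \right)} = \frac{3 \left(6 + N\right)}{N}$ ($s{\left(N \right)} = 6 \frac{6 + N}{2 N} = \frac{3 \left(6 + N\right)}{N}$)
$- 13 s{\left(1 - -5 \right)} = - 13 \left(3 + \frac{18}{1 - -5}\right) = - 13 \left(3 + \frac{18}{1 + 5}\right) = - 13 \left(3 + \frac{18}{6}\right) = - 13 \left(3 + 18 \cdot \frac{1}{6}\right) = - 13 \left(3 + 3\right) = \left(-13\right) 6 = -78$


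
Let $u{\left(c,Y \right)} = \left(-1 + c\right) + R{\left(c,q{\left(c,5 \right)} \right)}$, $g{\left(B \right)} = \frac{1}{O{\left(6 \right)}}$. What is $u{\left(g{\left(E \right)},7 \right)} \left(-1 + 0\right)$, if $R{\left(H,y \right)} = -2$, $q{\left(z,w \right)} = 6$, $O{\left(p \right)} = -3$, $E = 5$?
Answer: $\frac{10}{3} \approx 3.3333$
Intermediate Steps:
$g{\left(B \right)} = - \frac{1}{3}$ ($g{\left(B \right)} = \frac{1}{-3} = - \frac{1}{3}$)
$u{\left(c,Y \right)} = -3 + c$ ($u{\left(c,Y \right)} = \left(-1 + c\right) - 2 = -3 + c$)
$u{\left(g{\left(E \right)},7 \right)} \left(-1 + 0\right) = \left(-3 - \frac{1}{3}\right) \left(-1 + 0\right) = \left(- \frac{10}{3}\right) \left(-1\right) = \frac{10}{3}$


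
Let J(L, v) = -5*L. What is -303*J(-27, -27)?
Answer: -40905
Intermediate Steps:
-303*J(-27, -27) = -(-1515)*(-27) = -303*135 = -40905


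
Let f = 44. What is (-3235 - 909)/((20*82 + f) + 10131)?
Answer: -4144/11815 ≈ -0.35074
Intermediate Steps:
(-3235 - 909)/((20*82 + f) + 10131) = (-3235 - 909)/((20*82 + 44) + 10131) = -4144/((1640 + 44) + 10131) = -4144/(1684 + 10131) = -4144/11815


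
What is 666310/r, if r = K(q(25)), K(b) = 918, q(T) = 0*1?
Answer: 333155/459 ≈ 725.83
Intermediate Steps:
q(T) = 0
r = 918
666310/r = 666310/918 = 666310*(1/918) = 333155/459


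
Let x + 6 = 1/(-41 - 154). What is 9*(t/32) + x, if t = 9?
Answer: -21677/6240 ≈ -3.4739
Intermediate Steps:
x = -1171/195 (x = -6 + 1/(-41 - 154) = -6 + 1/(-195) = -6 - 1/195 = -1171/195 ≈ -6.0051)
9*(t/32) + x = 9*(9/32) - 1171/195 = 81/32 - 1171/195 = -21677/6240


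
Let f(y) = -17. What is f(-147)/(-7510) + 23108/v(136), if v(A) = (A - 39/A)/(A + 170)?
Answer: 7222085899049/138612070 ≈ 52103.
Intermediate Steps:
v(A) = (A - 39/A)/(170 + A)
f(-147)/(-7510) + 23108/v(136) = -17/(-7510) + 23108/(((-39 + 136²)/(136*(170 + 136)))) = -17*(-1/7510) + 23108/(((1/136)*(-39 + 18496)/306)) = 17/7510 + 23108/(((1/136)*(1/306)*18457)) = 17/7510 + 23108/(18457/41616) = 17/7510 + 23108*(41616/18457) = 17/7510 + 961662528/18457 = 7222085899049/138612070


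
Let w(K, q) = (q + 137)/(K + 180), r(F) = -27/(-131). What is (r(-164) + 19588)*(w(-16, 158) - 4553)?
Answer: -1915295753835/21484 ≈ -8.9150e+7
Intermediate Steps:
r(F) = 27/131 (r(F) = -27*(-1/131) = 27/131)
w(K, q) = (137 + q)/(180 + K)
(r(-164) + 19588)*(w(-16, 158) - 4553) = (27/131 + 19588)*((137 + 158)/(180 - 16) - 4553) = 2566055*(295/164 - 4553)/131 = (2566055/131)*(-746397/164) = -1915295753835/21484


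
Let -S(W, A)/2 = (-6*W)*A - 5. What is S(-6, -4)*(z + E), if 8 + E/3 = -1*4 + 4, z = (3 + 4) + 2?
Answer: -4470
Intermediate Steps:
S(W, A) = 10 + 12*A*W (S(W, A) = -2*((-6*W)*A - 5) = -2*(-6*A*W - 5) = -2*(-5 - 6*A*W) = 10 + 12*A*W)
z = 9 (z = 7 + 2 = 9)
E = -24 (E = -24 + 3*(-1*4 + 4) = -24 + 3*(-4 + 4) = -24 + 3*0 = -24 + 0 = -24)
S(-6, -4)*(z + E) = (10 + 12*(-4)*(-6))*(9 - 24) = (10 + 288)*(-15) = 298*(-15) = -4470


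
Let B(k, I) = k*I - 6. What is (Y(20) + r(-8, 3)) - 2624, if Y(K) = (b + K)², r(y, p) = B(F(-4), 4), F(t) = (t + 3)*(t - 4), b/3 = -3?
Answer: -2477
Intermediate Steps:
b = -9 (b = 3*(-3) = -9)
F(t) = (-4 + t)*(3 + t) (F(t) = (3 + t)*(-4 + t) = (-4 + t)*(3 + t))
B(k, I) = -6 + I*k (B(k, I) = I*k - 6 = -6 + I*k)
r(y, p) = 26 (r(y, p) = -6 + 4*(-12 + (-4)² - 1*(-4)) = -6 + 4*(-12 + 16 + 4) = -6 + 4*8 = -6 + 32 = 26)
Y(K) = (-9 + K)²
(Y(20) + r(-8, 3)) - 2624 = ((-9 + 20)² + 26) - 2624 = (11² + 26) - 2624 = (121 + 26) - 2624 = 147 - 2624 = -2477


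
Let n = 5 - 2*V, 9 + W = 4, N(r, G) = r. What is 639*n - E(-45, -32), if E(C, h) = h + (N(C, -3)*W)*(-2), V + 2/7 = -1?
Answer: 37241/7 ≈ 5320.1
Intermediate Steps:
V = -9/7 (V = -2/7 - 1 = -9/7 ≈ -1.2857)
W = -5 (W = -9 + 4 = -5)
n = 53/7 (n = 5 - 2*(-9/7) = 5 + 18/7 = 53/7 ≈ 7.5714)
E(C, h) = h + 10*C (E(C, h) = h + (C*(-5))*(-2) = h - 5*C*(-2) = h + 10*C)
639*n - E(-45, -32) = 639*(53/7) - (-32 + 10*(-45)) = 33867/7 - (-32 - 450) = 33867/7 - 1*(-482) = 33867/7 + 482 = 37241/7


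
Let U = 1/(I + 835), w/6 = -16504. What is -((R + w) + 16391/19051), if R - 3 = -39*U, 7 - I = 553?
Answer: 545179787509/5505739 ≈ 99020.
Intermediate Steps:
w = -99024 (w = 6*(-16504) = -99024)
I = -546 (I = 7 - 1*553 = 7 - 553 = -546)
U = 1/289 (U = 1/(-546 + 835) = 1/289 ≈ 0.0034602)
R = 828/289 (R = 3 - 39*1/289 = 3 - 39/289 = 828/289 ≈ 2.8651)
-((R + w) + 16391/19051) = -((828/289 - 99024) + 16391/19051) = -(-28617108/289 + 16391*(1/19051)) = -(-28617108/289 + 16391/19051) = -1*(-545179787509/5505739) = 545179787509/5505739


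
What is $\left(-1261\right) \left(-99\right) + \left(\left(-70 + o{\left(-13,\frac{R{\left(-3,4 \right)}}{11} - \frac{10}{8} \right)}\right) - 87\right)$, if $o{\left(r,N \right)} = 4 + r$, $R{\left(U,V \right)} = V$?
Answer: $124673$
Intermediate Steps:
$\left(-1261\right) \left(-99\right) + \left(\left(-70 + o{\left(-13,\frac{R{\left(-3,4 \right)}}{11} - \frac{10}{8} \right)}\right) - 87\right) = \left(-1261\right) \left(-99\right) + \left(\left(-70 + \left(4 - 13\right)\right) - 87\right) = 124839 - 166 = 124673$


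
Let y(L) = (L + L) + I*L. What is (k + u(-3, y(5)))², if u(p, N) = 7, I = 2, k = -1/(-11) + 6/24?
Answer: 104329/1936 ≈ 53.889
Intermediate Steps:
k = 15/44 (k = -1*(-1/11) + 6*(1/24) = 1/11 + ¼ = 15/44 ≈ 0.34091)
y(L) = 4*L (y(L) = (L + L) + 2*L = 2*L + 2*L = 4*L)
(k + u(-3, y(5)))² = (15/44 + 7)² = (323/44)² = 104329/1936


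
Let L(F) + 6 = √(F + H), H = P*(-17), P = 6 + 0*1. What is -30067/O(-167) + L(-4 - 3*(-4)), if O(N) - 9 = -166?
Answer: 29125/157 + I*√94 ≈ 185.51 + 9.6954*I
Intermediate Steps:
P = 6 (P = 6 + 0 = 6)
O(N) = -157 (O(N) = 9 - 166 = -157)
H = -102 (H = 6*(-17) = -102)
L(F) = -6 + √(-102 + F) (L(F) = -6 + √(F - 102) = -6 + √(-102 + F))
-30067/O(-167) + L(-4 - 3*(-4)) = -30067/(-157) + (-6 + √(-102 + (-4 - 3*(-4)))) = -30067*(-1/157) + (-6 + √(-102 + (-4 + 12))) = 30067/157 + (-6 + √(-102 + 8)) = 30067/157 + (-6 + √(-94)) = 30067/157 + (-6 + I*√94) = 29125/157 + I*√94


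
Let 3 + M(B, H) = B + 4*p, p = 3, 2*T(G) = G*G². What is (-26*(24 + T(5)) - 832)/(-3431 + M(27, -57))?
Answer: 3081/3395 ≈ 0.90751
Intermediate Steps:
T(G) = G³/2 (T(G) = (G*G²)/2 = G³/2)
M(B, H) = 9 + B (M(B, H) = -3 + (B + 4*3) = -3 + (B + 12) = -3 + (12 + B) = 9 + B)
(-26*(24 + T(5)) - 832)/(-3431 + M(27, -57)) = (-26*(24 + (½)*5³) - 832)/(-3431 + (9 + 27)) = (-26*(24 + (½)*125) - 832)/(-3431 + 36) = (-26*(24 + 125/2) - 832)/(-3395) = (-26*173/2 - 832)*(-1/3395) = (-2249 - 832)*(-1/3395) = -3081*(-1/3395) = 3081/3395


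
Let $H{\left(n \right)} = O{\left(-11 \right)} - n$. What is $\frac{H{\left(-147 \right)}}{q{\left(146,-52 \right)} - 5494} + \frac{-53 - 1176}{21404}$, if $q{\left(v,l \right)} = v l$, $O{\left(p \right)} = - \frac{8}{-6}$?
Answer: $- \frac{28886431}{420139116} \approx -0.068754$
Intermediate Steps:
$O{\left(p \right)} = \frac{4}{3}$ ($O{\left(p \right)} = \left(-8\right) \left(- \frac{1}{6}\right) = \frac{4}{3}$)
$q{\left(v,l \right)} = l v$
$H{\left(n \right)} = \frac{4}{3} - n$
$\frac{H{\left(-147 \right)}}{q{\left(146,-52 \right)} - 5494} + \frac{-53 - 1176}{21404} = \frac{\frac{4}{3} - -147}{\left(-52\right) 146 - 5494} + \frac{-53 - 1176}{21404} = \frac{\frac{4}{3} + 147}{-7592 - 5494} + \left(-53 - 1176\right) \frac{1}{21404} = \frac{445}{3 \left(-13086\right)} - \frac{1229}{21404} = \frac{445}{3} \left(- \frac{1}{13086}\right) - \frac{1229}{21404} = - \frac{445}{39258} - \frac{1229}{21404} = - \frac{28886431}{420139116}$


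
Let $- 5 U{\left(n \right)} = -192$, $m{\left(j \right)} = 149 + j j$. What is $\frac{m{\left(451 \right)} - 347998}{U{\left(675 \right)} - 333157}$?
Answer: $\frac{722240}{1665593} \approx 0.43362$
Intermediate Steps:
$m{\left(j \right)} = 149 + j^{2}$
$U{\left(n \right)} = \frac{192}{5}$ ($U{\left(n \right)} = \left(- \frac{1}{5}\right) \left(-192\right) = \frac{192}{5}$)
$\frac{m{\left(451 \right)} - 347998}{U{\left(675 \right)} - 333157} = \frac{\left(149 + 451^{2}\right) - 347998}{\frac{192}{5} - 333157} = \frac{\left(149 + 203401\right) - 347998}{- \frac{1665593}{5}} = \left(203550 - 347998\right) \left(- \frac{5}{1665593}\right) = \left(-144448\right) \left(- \frac{5}{1665593}\right) = \frac{722240}{1665593}$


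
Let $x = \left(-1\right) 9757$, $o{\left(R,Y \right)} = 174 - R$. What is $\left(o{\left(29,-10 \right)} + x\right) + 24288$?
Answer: $14676$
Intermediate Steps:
$x = -9757$
$\left(o{\left(29,-10 \right)} + x\right) + 24288 = \left(\left(174 - 29\right) - 9757\right) + 24288 = \left(145 - 9757\right) + 24288 = -9612 + 24288 = 14676$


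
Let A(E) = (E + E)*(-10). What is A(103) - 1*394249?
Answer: -396309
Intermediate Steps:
A(E) = -20*E (A(E) = (2*E)*(-10) = -20*E)
A(103) - 1*394249 = -20*103 - 1*394249 = -2060 - 394249 = -396309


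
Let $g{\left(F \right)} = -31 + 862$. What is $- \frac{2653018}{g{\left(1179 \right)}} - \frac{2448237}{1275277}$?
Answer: $- \frac{3385367320933}{1059755187} \approx -3194.5$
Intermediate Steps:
$g{\left(F \right)} = 831$
$- \frac{2653018}{g{\left(1179 \right)}} - \frac{2448237}{1275277} = - \frac{2653018}{831} - \frac{2448237}{1275277} = - \frac{3385367320933}{1059755187}$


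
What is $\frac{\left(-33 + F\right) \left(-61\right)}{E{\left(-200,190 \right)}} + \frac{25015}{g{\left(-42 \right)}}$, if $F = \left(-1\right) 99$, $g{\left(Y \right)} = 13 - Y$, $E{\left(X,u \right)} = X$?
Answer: $\frac{228007}{550} \approx 414.56$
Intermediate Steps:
$F = -99$
$\frac{\left(-33 + F\right) \left(-61\right)}{E{\left(-200,190 \right)}} + \frac{25015}{g{\left(-42 \right)}} = \frac{\left(-33 - 99\right) \left(-61\right)}{-200} + \frac{25015}{13 - -42} = \left(-132\right) \left(-61\right) \left(- \frac{1}{200}\right) + \frac{25015}{13 + 42} = 8052 \left(- \frac{1}{200}\right) + \frac{25015}{55} = - \frac{2013}{50} + 25015 \cdot \frac{1}{55} = - \frac{2013}{50} + \frac{5003}{11} = \frac{228007}{550}$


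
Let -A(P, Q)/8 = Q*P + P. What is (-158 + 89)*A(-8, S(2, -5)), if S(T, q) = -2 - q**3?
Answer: -547584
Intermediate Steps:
A(P, Q) = -8*P - 8*P*Q (A(P, Q) = -8*(Q*P + P) = -8*(P*Q + P) = -8*(P + P*Q) = -8*P - 8*P*Q)
(-158 + 89)*A(-8, S(2, -5)) = (-158 + 89)*(-8*(-8)*(1 + (-2 - 1*(-5)**3))) = -(-552)*(-8)*(1 + (-2 - 1*(-125))) = -(-552)*(-8)*(1 + (-2 + 125)) = -(-552)*(-8)*(1 + 123) = -(-552)*(-8)*124 = -69*7936 = -547584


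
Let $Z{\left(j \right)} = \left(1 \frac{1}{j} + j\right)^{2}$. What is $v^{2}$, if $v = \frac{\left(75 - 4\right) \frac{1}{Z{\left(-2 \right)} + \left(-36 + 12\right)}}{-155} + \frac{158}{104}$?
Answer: $\frac{155077209}{64963600} \approx 2.3871$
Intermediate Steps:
$Z{\left(j \right)} = \left(j + \frac{1}{j}\right)^{2}$ ($Z{\left(j \right)} = \left(\frac{1}{j} + j\right)^{2} = \left(j + \frac{1}{j}\right)^{2}$)
$v = \frac{12453}{8060}$ ($v = \frac{\left(75 - 4\right) \frac{1}{\frac{\left(1 + \left(-2\right)^{2}\right)^{2}}{4} + \left(-36 + 12\right)}}{-155} + \frac{158}{104} = \frac{71}{\frac{\left(1 + 4\right)^{2}}{4} - 24} \left(- \frac{1}{155}\right) + 158 \cdot \frac{1}{104} = \frac{71}{\frac{5^{2}}{4} - 24} \left(- \frac{1}{155}\right) + \frac{79}{52} = \frac{71}{\frac{1}{4} \cdot 25 - 24} \left(- \frac{1}{155}\right) + \frac{79}{52} = \frac{71}{\frac{25}{4} - 24} \left(- \frac{1}{155}\right) + \frac{79}{52} = \frac{71}{- \frac{71}{4}} \left(- \frac{1}{155}\right) + \frac{79}{52} = 71 \left(- \frac{4}{71}\right) \left(- \frac{1}{155}\right) + \frac{79}{52} = \left(-4\right) \left(- \frac{1}{155}\right) + \frac{79}{52} = \frac{4}{155} + \frac{79}{52} = \frac{12453}{8060} \approx 1.545$)
$v^{2} = \left(\frac{12453}{8060}\right)^{2} = \frac{155077209}{64963600}$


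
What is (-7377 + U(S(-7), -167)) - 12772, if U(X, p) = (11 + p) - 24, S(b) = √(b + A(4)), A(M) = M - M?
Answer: -20329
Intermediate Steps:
A(M) = 0
S(b) = √b (S(b) = √(b + 0) = √b)
U(X, p) = -13 + p
(-7377 + U(S(-7), -167)) - 12772 = (-7377 + (-13 - 167)) - 12772 = (-7377 - 180) - 12772 = -7557 - 12772 = -20329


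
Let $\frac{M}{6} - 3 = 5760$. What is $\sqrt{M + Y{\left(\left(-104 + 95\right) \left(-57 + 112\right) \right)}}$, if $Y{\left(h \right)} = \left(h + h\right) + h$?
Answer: $3 \sqrt{3677} \approx 181.91$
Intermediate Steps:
$M = 34578$ ($M = 18 + 6 \cdot 5760 = 18 + 34560 = 34578$)
$Y{\left(h \right)} = 3 h$ ($Y{\left(h \right)} = 2 h + h = 3 h$)
$\sqrt{M + Y{\left(\left(-104 + 95\right) \left(-57 + 112\right) \right)}} = \sqrt{34578 + 3 \left(-104 + 95\right) \left(-57 + 112\right)} = \sqrt{34578 + 3 \left(\left(-9\right) 55\right)} = \sqrt{34578 + 3 \left(-495\right)} = \sqrt{34578 - 1485} = \sqrt{33093} = 3 \sqrt{3677}$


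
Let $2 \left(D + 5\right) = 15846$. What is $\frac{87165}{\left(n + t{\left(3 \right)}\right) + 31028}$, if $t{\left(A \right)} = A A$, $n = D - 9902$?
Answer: $\frac{87165}{29053} \approx 3.0002$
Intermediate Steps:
$D = 7918$ ($D = -5 + \frac{1}{2} \cdot 15846 = -5 + 7923 = 7918$)
$n = -1984$ ($n = 7918 - 9902 = -1984$)
$t{\left(A \right)} = A^{2}$
$\frac{87165}{\left(n + t{\left(3 \right)}\right) + 31028} = \frac{87165}{\left(-1984 + 3^{2}\right) + 31028} = \frac{87165}{\left(-1984 + 9\right) + 31028} = \frac{87165}{-1975 + 31028} = \frac{87165}{29053}$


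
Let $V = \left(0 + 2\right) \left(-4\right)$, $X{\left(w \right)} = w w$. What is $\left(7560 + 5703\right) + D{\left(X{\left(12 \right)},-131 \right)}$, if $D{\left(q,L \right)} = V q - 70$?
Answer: $12041$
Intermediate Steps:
$X{\left(w \right)} = w^{2}$
$V = -8$ ($V = 2 \left(-4\right) = -8$)
$D{\left(q,L \right)} = -70 - 8 q$ ($D{\left(q,L \right)} = - 8 q - 70 = -70 - 8 q$)
$\left(7560 + 5703\right) + D{\left(X{\left(12 \right)},-131 \right)} = \left(7560 + 5703\right) - \left(70 + 8 \cdot 12^{2}\right) = 13263 - 1222 = 12041$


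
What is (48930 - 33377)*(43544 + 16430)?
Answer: 932775622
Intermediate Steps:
(48930 - 33377)*(43544 + 16430) = 15553*59974 = 932775622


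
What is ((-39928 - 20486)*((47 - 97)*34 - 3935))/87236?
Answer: 170216445/43618 ≈ 3902.4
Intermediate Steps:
((-39928 - 20486)*((47 - 97)*34 - 3935))/87236 = -60414*(-50*34 - 3935)*(1/87236) = -60414*(-1700 - 3935)*(1/87236) = -60414*(-5635)*(1/87236) = 340432890*(1/87236) = 170216445/43618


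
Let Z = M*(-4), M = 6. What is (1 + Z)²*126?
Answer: 66654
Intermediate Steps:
Z = -24 (Z = 6*(-4) = -24)
(1 + Z)²*126 = (1 - 24)²*126 = (-23)²*126 = 529*126 = 66654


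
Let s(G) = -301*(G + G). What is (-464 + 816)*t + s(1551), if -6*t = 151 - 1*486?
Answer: -2742146/3 ≈ -9.1405e+5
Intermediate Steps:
t = 335/6 (t = -(151 - 1*486)/6 = -(151 - 486)/6 = -⅙*(-335) = 335/6 ≈ 55.833)
s(G) = -602*G
(-464 + 816)*t + s(1551) = (-464 + 816)*(335/6) - 602*1551 = 352*(335/6) - 933702 = 58960/3 - 933702 = -2742146/3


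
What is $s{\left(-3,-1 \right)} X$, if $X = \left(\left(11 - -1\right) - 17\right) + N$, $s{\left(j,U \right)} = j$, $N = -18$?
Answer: $69$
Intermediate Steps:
$X = -23$ ($X = \left(\left(11 - -1\right) - 17\right) - 18 = \left(\left(11 + 1\right) - 17\right) - 18 = \left(12 - 17\right) - 18 = -5 - 18 = -23$)
$s{\left(-3,-1 \right)} X = \left(-3\right) \left(-23\right) = 69$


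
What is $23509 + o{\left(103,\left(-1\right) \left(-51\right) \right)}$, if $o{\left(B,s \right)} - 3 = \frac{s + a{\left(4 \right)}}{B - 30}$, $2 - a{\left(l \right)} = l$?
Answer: $\frac{1716425}{73} \approx 23513.0$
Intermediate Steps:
$a{\left(l \right)} = 2 - l$
$o{\left(B,s \right)} = 3 + \frac{-2 + s}{-30 + B}$ ($o{\left(B,s \right)} = 3 + \frac{s + \left(2 - 4\right)}{B - 30} = 3 + \frac{s + \left(2 - 4\right)}{-30 + B} = 3 + \frac{s - 2}{-30 + B} = 3 + \frac{-2 + s}{-30 + B}$)
$23509 + o{\left(103,\left(-1\right) \left(-51\right) \right)} = 23509 + \frac{-92 - -51 + 3 \cdot 103}{-30 + 103} = 23509 + \frac{-92 + 51 + 309}{73} = 23509 + \frac{1}{73} \cdot 268 = 23509 + \frac{268}{73} = \frac{1716425}{73}$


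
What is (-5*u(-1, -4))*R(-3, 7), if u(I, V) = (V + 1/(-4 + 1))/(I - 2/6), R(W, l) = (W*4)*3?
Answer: 585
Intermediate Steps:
R(W, l) = 12*W (R(W, l) = (4*W)*3 = 12*W)
u(I, V) = (-⅓ + V)/(-⅓ + I) (u(I, V) = (V + 1/(-3))/(I - 2*⅙) = (V - ⅓)/(I - ⅓) = (-⅓ + V)/(-⅓ + I))
(-5*u(-1, -4))*R(-3, 7) = (-5*(-1 + 3*(-4))/(-1 + 3*(-1)))*(12*(-3)) = -5*(-1 - 12)/(-1 - 3)*(-36) = -5*(-13)/(-4)*(-36) = -(-5)*(-13)/4*(-36) = -5*13/4*(-36) = -65/4*(-36) = 585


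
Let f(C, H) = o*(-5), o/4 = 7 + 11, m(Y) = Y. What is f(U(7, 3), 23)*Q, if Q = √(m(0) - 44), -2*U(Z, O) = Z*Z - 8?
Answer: -720*I*√11 ≈ -2388.0*I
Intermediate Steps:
U(Z, O) = 4 - Z²/2 (U(Z, O) = -(Z*Z - 8)/2 = -(Z² - 8)/2 = -(-8 + Z²)/2 = 4 - Z²/2)
o = 72 (o = 4*(7 + 11) = 4*18 = 72)
f(C, H) = -360 (f(C, H) = 72*(-5) = -360)
Q = 2*I*√11 (Q = √(0 - 44) = √(-44) = 2*I*√11 ≈ 6.6332*I)
f(U(7, 3), 23)*Q = -720*I*√11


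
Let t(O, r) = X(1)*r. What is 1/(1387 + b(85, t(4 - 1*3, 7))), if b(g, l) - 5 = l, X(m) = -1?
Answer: 1/1385 ≈ 0.00072202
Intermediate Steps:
t(O, r) = -r
b(g, l) = 5 + l
1/(1387 + b(85, t(4 - 1*3, 7))) = 1/(1387 + (5 - 1*7)) = 1/(1387 + (5 - 7)) = 1/(1387 - 2) = 1/1385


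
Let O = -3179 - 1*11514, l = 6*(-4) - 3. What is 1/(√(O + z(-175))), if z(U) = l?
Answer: -I*√230/1840 ≈ -0.0082422*I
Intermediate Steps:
l = -27 (l = -24 - 3 = -27)
O = -14693 (O = -3179 - 11514 = -14693)
z(U) = -27
1/(√(O + z(-175))) = 1/(√(-14693 - 27)) = 1/(√(-14720)) = 1/(8*I*√230) = -I*√230/1840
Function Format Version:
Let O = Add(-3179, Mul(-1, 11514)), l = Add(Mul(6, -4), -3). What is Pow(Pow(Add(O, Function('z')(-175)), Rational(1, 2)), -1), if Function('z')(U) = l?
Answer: Mul(Rational(-1, 1840), I, Pow(230, Rational(1, 2))) ≈ Mul(-0.0082422, I)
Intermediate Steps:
l = -27 (l = Add(-24, -3) = -27)
O = -14693 (O = Add(-3179, -11514) = -14693)
Function('z')(U) = -27
Pow(Pow(Add(O, Function('z')(-175)), Rational(1, 2)), -1) = Pow(Pow(Add(-14693, -27), Rational(1, 2)), -1) = Pow(Pow(-14720, Rational(1, 2)), -1) = Pow(Mul(8, I, Pow(230, Rational(1, 2))), -1) = Mul(Rational(-1, 1840), I, Pow(230, Rational(1, 2)))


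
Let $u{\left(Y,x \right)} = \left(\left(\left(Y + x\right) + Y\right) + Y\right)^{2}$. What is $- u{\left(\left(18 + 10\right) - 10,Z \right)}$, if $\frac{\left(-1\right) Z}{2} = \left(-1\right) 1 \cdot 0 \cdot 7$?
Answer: $-2916$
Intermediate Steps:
$Z = 0$ ($Z = - 2 \left(-1\right) 1 \cdot 0 \cdot 7 = - 2 \left(-1\right) 0 \cdot 7 = - 2 \cdot 0 \cdot 7 = \left(-2\right) 0 = 0$)
$u{\left(Y,x \right)} = \left(x + 3 Y\right)^{2}$ ($u{\left(Y,x \right)} = \left(\left(x + 2 Y\right) + Y\right)^{2} = \left(x + 3 Y\right)^{2}$)
$- u{\left(\left(18 + 10\right) - 10,Z \right)} = - \left(0 + 3 \left(\left(18 + 10\right) - 10\right)\right)^{2} = - \left(0 + 3 \left(28 - 10\right)\right)^{2} = - \left(0 + 3 \cdot 18\right)^{2} = - \left(0 + 54\right)^{2} = - 54^{2} = \left(-1\right) 2916 = -2916$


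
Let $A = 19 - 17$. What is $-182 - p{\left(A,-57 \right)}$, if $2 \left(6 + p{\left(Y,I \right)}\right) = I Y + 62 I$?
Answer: $1648$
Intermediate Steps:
$A = 2$ ($A = 19 - 17 = 2$)
$p{\left(Y,I \right)} = -6 + 31 I + \frac{I Y}{2}$ ($p{\left(Y,I \right)} = -6 + \frac{I Y + 62 I}{2} = -6 + \frac{62 I + I Y}{2} = -6 + \left(31 I + \frac{I Y}{2}\right) = -6 + 31 I + \frac{I Y}{2}$)
$-182 - p{\left(A,-57 \right)} = -182 - \left(-6 + 31 \left(-57\right) + \frac{1}{2} \left(-57\right) 2\right) = -182 - \left(-6 - 1767 - 57\right) = -182 - -1830 = -182 + 1830 = 1648$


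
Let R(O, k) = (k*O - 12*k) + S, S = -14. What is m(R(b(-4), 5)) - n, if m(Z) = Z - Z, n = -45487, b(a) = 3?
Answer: 45487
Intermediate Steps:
R(O, k) = -14 - 12*k + O*k (R(O, k) = (k*O - 12*k) - 14 = (O*k - 12*k) - 14 = (-12*k + O*k) - 14 = -14 - 12*k + O*k)
m(Z) = 0
m(R(b(-4), 5)) - n = 0 - 1*(-45487) = 0 + 45487 = 45487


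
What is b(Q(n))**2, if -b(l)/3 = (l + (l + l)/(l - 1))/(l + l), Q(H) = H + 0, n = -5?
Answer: 1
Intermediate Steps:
Q(H) = H
b(l) = -3*(l + 2*l/(-1 + l))/(2*l) (b(l) = -3*(l + (l + l)/(l - 1))/(l + l) = -3*(l + (2*l)/(-1 + l))/(2*l) = -3*(l + 2*l/(-1 + l))*1/(2*l) = -3*(l + 2*l/(-1 + l))/(2*l))
b(Q(n))**2 = (3*(-1 - 1*(-5))/(2*(-1 - 5)))**2 = ((3/2)*(-1 + 5)/(-6))**2 = ((3/2)*(-1/6)*4)**2 = (-1)**2 = 1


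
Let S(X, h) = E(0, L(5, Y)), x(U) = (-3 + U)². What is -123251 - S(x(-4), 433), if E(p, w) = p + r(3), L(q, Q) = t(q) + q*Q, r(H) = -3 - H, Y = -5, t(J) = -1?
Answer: -123245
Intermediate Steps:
L(q, Q) = -1 + Q*q (L(q, Q) = -1 + q*Q = -1 + Q*q)
E(p, w) = -6 + p (E(p, w) = p + (-3 - 1*3) = p + (-3 - 3) = p - 6 = -6 + p)
S(X, h) = -6 (S(X, h) = -6 + 0 = -6)
-123251 - S(x(-4), 433) = -123251 - 1*(-6) = -123251 + 6 = -123245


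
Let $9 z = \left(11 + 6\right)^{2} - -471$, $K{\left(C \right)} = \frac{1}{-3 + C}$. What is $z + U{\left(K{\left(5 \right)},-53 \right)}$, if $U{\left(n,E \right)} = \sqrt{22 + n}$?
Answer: $\frac{760}{9} + \frac{3 \sqrt{10}}{2} \approx 89.188$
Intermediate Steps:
$z = \frac{760}{9}$ ($z = \frac{\left(11 + 6\right)^{2} - -471}{9} = \frac{17^{2} + 471}{9} = \frac{289 + 471}{9} = \frac{1}{9} \cdot 760 = \frac{760}{9} \approx 84.444$)
$z + U{\left(K{\left(5 \right)},-53 \right)} = \frac{760}{9} + \sqrt{22 + \frac{1}{-3 + 5}} = \frac{760}{9} + \sqrt{22 + \frac{1}{2}} = \frac{760}{9} + \sqrt{\frac{45}{2}} = \frac{760}{9} + \frac{3 \sqrt{10}}{2}$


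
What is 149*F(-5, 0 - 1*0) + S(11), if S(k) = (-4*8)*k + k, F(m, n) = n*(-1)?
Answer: -341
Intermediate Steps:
F(m, n) = -n
S(k) = -31*k (S(k) = -32*k + k = -31*k)
149*F(-5, 0 - 1*0) + S(11) = 149*(-(0 - 1*0)) - 31*11 = 149*(-(0 + 0)) - 341 = 149*(-1*0) - 341 = 149*0 - 341 = 0 - 341 = -341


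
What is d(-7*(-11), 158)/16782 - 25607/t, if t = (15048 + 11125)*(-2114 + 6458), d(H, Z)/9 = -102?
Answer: -17467036115/318006347064 ≈ -0.054927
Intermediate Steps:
d(H, Z) = -918 (d(H, Z) = 9*(-102) = -918)
t = 113695512 (t = 26173*4344 = 113695512)
d(-7*(-11), 158)/16782 - 25607/t = -918/16782 - 25607/113695512 = -918*1/16782 - 25607*1/113695512 = -153/2797 - 25607/113695512 = -17467036115/318006347064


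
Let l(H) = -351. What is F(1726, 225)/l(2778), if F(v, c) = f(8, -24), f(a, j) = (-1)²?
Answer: -1/351 ≈ -0.0028490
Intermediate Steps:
f(a, j) = 1
F(v, c) = 1
F(1726, 225)/l(2778) = 1/(-351) = 1*(-1/351) = -1/351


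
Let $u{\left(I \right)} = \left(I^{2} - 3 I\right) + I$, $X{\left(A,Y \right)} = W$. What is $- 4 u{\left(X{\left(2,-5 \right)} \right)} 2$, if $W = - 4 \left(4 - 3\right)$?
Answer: $-192$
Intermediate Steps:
$W = -4$ ($W = \left(-4\right) 1 = -4$)
$X{\left(A,Y \right)} = -4$
$u{\left(I \right)} = I^{2} - 2 I$
$- 4 u{\left(X{\left(2,-5 \right)} \right)} 2 = - 4 \left(- 4 \left(-2 - 4\right)\right) 2 = - 4 \left(\left(-4\right) \left(-6\right)\right) 2 = \left(-4\right) 24 \cdot 2 = \left(-96\right) 2 = -192$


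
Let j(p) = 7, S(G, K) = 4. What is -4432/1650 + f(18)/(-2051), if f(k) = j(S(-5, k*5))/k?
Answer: -3896003/1450350 ≈ -2.6862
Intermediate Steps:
f(k) = 7/k
-4432/1650 + f(18)/(-2051) = -4432/1650 + (7/18)/(-2051) = -4432*1/1650 + (7*(1/18))*(-1/2051) = -2216/825 + (7/18)*(-1/2051) = -2216/825 - 1/5274 = -3896003/1450350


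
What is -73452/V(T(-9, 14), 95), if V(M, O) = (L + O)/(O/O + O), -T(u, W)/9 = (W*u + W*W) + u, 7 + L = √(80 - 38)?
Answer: -310261248/3851 + 3525696*√42/3851 ≈ -74633.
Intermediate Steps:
L = -7 + √42 (L = -7 + √(80 - 38) = -7 + √42 ≈ -0.51926)
T(u, W) = -9*u - 9*W² - 9*W*u (T(u, W) = -9*((W*u + W*W) + u) = -9*((W*u + W²) + u) = -9*((W² + W*u) + u) = -9*(u + W² + W*u) = -9*u - 9*W² - 9*W*u)
V(M, O) = (-7 + O + √42)/(1 + O) (V(M, O) = ((-7 + √42) + O)/(O/O + O) = (-7 + O + √42)/(1 + O))
-73452/V(T(-9, 14), 95) = -73452*(1 + 95)/(-7 + 95 + √42) = -73452*96/(88 + √42) = -73452/(11/12 + √42/96)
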